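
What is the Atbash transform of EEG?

E(4) → V(21)
E(4) → V(21)
G(6) → T(19)

VVT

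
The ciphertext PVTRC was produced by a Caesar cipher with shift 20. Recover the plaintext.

VBZXI

P(15): 15−20=-5≡21 → V
V(21): 21−20=1 → B
T(19): 19−20=-1≡25 → Z
R(17): 17−20=-3≡23 → X
C(2): 2−20=-18≡8 → I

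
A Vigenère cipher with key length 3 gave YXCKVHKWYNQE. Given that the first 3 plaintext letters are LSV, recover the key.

Subtract each crib letter from the matching ciphertext letter (mod 26):
Y(24)−L(11)=13 → N
X(23)−S(18)=5 → F
C(2)−V(21)=-19≡7 → H

NFH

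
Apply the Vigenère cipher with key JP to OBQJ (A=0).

Repeat the key across the message: JPJP
O(14)+J(9): 23 → X
B(1)+P(15): 16 → Q
Q(16)+J(9): 25 → Z
J(9)+P(15): 24 → Y

XQZY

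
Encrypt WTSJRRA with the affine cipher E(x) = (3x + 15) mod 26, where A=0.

DURQOOP

W(22): 3·22+15=81≡3 → D
T(19): 3·19+15=72≡20 → U
S(18): 3·18+15=69≡17 → R
J(9): 3·9+15=42≡16 → Q
R(17): 3·17+15=66≡14 → O
R(17): 3·17+15=66≡14 → O
A(0): 3·0+15=15 → P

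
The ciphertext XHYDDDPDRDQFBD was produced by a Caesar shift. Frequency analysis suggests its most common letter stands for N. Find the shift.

16

The most frequent ciphertext letter is D (appears 6 times).
D is position 3; N is position 13.
Shift = -10≡16.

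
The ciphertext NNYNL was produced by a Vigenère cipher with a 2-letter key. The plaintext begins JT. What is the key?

EU

Subtract each crib letter from the matching ciphertext letter (mod 26):
N(13)−J(9)=4 → E
N(13)−T(19)=-6≡20 → U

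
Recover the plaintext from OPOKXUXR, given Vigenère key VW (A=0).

Repeat the key across the ciphertext: VWVWVWVW
O(14)−V(21): -7≡19 → T
P(15)−W(22): -7≡19 → T
O(14)−V(21): -7≡19 → T
K(10)−W(22): -12≡14 → O
X(23)−V(21): 2 → C
U(20)−W(22): -2≡24 → Y
X(23)−V(21): 2 → C
R(17)−W(22): -5≡21 → V

TTTOCYCV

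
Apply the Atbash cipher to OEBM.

O(14) → L(11)
E(4) → V(21)
B(1) → Y(24)
M(12) → N(13)

LVYN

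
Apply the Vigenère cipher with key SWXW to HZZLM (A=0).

ZVWHE

Repeat the key across the message: SWXWS
H(7)+S(18): 25 → Z
Z(25)+W(22): 47≡21 → V
Z(25)+X(23): 48≡22 → W
L(11)+W(22): 33≡7 → H
M(12)+S(18): 30≡4 → E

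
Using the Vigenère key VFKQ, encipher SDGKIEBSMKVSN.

NIQADJLIHPFII

Repeat the key across the message: VFKQVFKQVFKQV
S(18)+V(21): 39≡13 → N
D(3)+F(5): 8 → I
G(6)+K(10): 16 → Q
K(10)+Q(16): 26≡0 → A
I(8)+V(21): 29≡3 → D
E(4)+F(5): 9 → J
B(1)+K(10): 11 → L
S(18)+Q(16): 34≡8 → I
M(12)+V(21): 33≡7 → H
K(10)+F(5): 15 → P
V(21)+K(10): 31≡5 → F
S(18)+Q(16): 34≡8 → I
N(13)+V(21): 34≡8 → I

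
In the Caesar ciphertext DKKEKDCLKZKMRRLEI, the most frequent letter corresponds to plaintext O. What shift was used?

22

The most frequent ciphertext letter is K (appears 5 times).
K is position 10; O is position 14.
Shift = -4≡22.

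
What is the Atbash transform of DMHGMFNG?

D(3) → W(22)
M(12) → N(13)
H(7) → S(18)
G(6) → T(19)
M(12) → N(13)
F(5) → U(20)
N(13) → M(12)
G(6) → T(19)

WNSTNUMT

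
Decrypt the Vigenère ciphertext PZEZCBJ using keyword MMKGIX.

DNUTUEX

Repeat the key across the ciphertext: MMKGIXM
P(15)−M(12): 3 → D
Z(25)−M(12): 13 → N
E(4)−K(10): -6≡20 → U
Z(25)−G(6): 19 → T
C(2)−I(8): -6≡20 → U
B(1)−X(23): -22≡4 → E
J(9)−M(12): -3≡23 → X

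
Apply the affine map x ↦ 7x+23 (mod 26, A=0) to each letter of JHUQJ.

IUHFI

J(9): 7·9+23=86≡8 → I
H(7): 7·7+23=72≡20 → U
U(20): 7·20+23=163≡7 → H
Q(16): 7·16+23=135≡5 → F
J(9): 7·9+23=86≡8 → I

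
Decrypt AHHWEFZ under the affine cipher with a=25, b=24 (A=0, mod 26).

YRRCUTZ

The inverse of 25 mod 26 is 25, since 25·25=625≡1. Apply D(y)=25·(y−24) mod 26:
A(0): 25·(0−24)=-600≡24 → Y
H(7): 25·(7−24)=-425≡17 → R
H(7): 25·(7−24)=-425≡17 → R
W(22): 25·(22−24)=-50≡2 → C
E(4): 25·(4−24)=-500≡20 → U
F(5): 25·(5−24)=-475≡19 → T
Z(25): 25·(25−24)=25 → Z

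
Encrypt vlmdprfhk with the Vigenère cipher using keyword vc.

qnhfktajf

Repeat the key across the message: vcvcvcvcv
v(21)+v(21): 42≡16 → q
l(11)+c(2): 13 → n
m(12)+v(21): 33≡7 → h
d(3)+c(2): 5 → f
p(15)+v(21): 36≡10 → k
r(17)+c(2): 19 → t
f(5)+v(21): 26≡0 → a
h(7)+c(2): 9 → j
k(10)+v(21): 31≡5 → f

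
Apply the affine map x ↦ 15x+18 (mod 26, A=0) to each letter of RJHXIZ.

R(17): 15·17+18=273≡13 → N
J(9): 15·9+18=153≡23 → X
H(7): 15·7+18=123≡19 → T
X(23): 15·23+18=363≡25 → Z
I(8): 15·8+18=138≡8 → I
Z(25): 15·25+18=393≡3 → D

NXTZID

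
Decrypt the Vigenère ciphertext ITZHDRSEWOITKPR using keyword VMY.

NHBMRTXSYTWVPDT

Repeat the key across the ciphertext: VMYVMYVMYVMYVMY
I(8)−V(21): -13≡13 → N
T(19)−M(12): 7 → H
Z(25)−Y(24): 1 → B
H(7)−V(21): -14≡12 → M
D(3)−M(12): -9≡17 → R
R(17)−Y(24): -7≡19 → T
S(18)−V(21): -3≡23 → X
E(4)−M(12): -8≡18 → S
W(22)−Y(24): -2≡24 → Y
O(14)−V(21): -7≡19 → T
I(8)−M(12): -4≡22 → W
T(19)−Y(24): -5≡21 → V
K(10)−V(21): -11≡15 → P
P(15)−M(12): 3 → D
R(17)−Y(24): -7≡19 → T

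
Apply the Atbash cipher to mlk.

nop

m(12) → n(13)
l(11) → o(14)
k(10) → p(15)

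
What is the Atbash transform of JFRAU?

J(9) → Q(16)
F(5) → U(20)
R(17) → I(8)
A(0) → Z(25)
U(20) → F(5)

QUIZF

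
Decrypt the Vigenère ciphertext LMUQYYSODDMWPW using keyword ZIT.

Repeat the key across the ciphertext: ZITZITZITZITZI
L(11)−Z(25): -14≡12 → M
M(12)−I(8): 4 → E
U(20)−T(19): 1 → B
Q(16)−Z(25): -9≡17 → R
Y(24)−I(8): 16 → Q
Y(24)−T(19): 5 → F
S(18)−Z(25): -7≡19 → T
O(14)−I(8): 6 → G
D(3)−T(19): -16≡10 → K
D(3)−Z(25): -22≡4 → E
M(12)−I(8): 4 → E
W(22)−T(19): 3 → D
P(15)−Z(25): -10≡16 → Q
W(22)−I(8): 14 → O

MEBRQFTGKEEDQO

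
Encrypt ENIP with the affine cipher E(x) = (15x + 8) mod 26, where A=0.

E(4): 15·4+8=68≡16 → Q
N(13): 15·13+8=203≡21 → V
I(8): 15·8+8=128≡24 → Y
P(15): 15·15+8=233≡25 → Z

QVYZ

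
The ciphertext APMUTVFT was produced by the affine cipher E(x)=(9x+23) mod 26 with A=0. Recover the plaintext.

JCTROUYO

The inverse of 9 mod 26 is 3, since 9·3=27≡1. Apply D(y)=3·(y−23) mod 26:
A(0): 3·(0−23)=-69≡9 → J
P(15): 3·(15−23)=-24≡2 → C
M(12): 3·(12−23)=-33≡19 → T
U(20): 3·(20−23)=-9≡17 → R
T(19): 3·(19−23)=-12≡14 → O
V(21): 3·(21−23)=-6≡20 → U
F(5): 3·(5−23)=-54≡24 → Y
T(19): 3·(19−23)=-12≡14 → O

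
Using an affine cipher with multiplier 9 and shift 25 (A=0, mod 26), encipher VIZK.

V(21): 9·21+25=214≡6 → G
I(8): 9·8+25=97≡19 → T
Z(25): 9·25+25=250≡16 → Q
K(10): 9·10+25=115≡11 → L

GTQL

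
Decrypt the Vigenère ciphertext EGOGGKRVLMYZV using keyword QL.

OVYVQZBKVBIOF

Repeat the key across the ciphertext: QLQLQLQLQLQLQ
E(4)−Q(16): -12≡14 → O
G(6)−L(11): -5≡21 → V
O(14)−Q(16): -2≡24 → Y
G(6)−L(11): -5≡21 → V
G(6)−Q(16): -10≡16 → Q
K(10)−L(11): -1≡25 → Z
R(17)−Q(16): 1 → B
V(21)−L(11): 10 → K
L(11)−Q(16): -5≡21 → V
M(12)−L(11): 1 → B
Y(24)−Q(16): 8 → I
Z(25)−L(11): 14 → O
V(21)−Q(16): 5 → F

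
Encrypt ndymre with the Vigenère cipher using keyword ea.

rdcmve

Repeat the key across the message: eaeaea
n(13)+e(4): 17 → r
d(3)+a(0): 3 → d
y(24)+e(4): 28≡2 → c
m(12)+a(0): 12 → m
r(17)+e(4): 21 → v
e(4)+a(0): 4 → e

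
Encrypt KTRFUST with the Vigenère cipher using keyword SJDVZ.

Repeat the key across the message: SJDVZSJ
K(10)+S(18): 28≡2 → C
T(19)+J(9): 28≡2 → C
R(17)+D(3): 20 → U
F(5)+V(21): 26≡0 → A
U(20)+Z(25): 45≡19 → T
S(18)+S(18): 36≡10 → K
T(19)+J(9): 28≡2 → C

CCUATKC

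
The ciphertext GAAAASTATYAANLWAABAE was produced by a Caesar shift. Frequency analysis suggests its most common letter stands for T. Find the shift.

The most frequent ciphertext letter is A (appears 10 times).
A is position 0; T is position 19.
Shift = -19≡7.

7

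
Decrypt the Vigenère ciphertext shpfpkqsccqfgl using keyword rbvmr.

Repeat the key across the ciphertext: rbvmrrbvmrrbvm
s(18)−r(17): 1 → b
h(7)−b(1): 6 → g
p(15)−v(21): -6≡20 → u
f(5)−m(12): -7≡19 → t
p(15)−r(17): -2≡24 → y
k(10)−r(17): -7≡19 → t
q(16)−b(1): 15 → p
s(18)−v(21): -3≡23 → x
c(2)−m(12): -10≡16 → q
c(2)−r(17): -15≡11 → l
q(16)−r(17): -1≡25 → z
f(5)−b(1): 4 → e
g(6)−v(21): -15≡11 → l
l(11)−m(12): -1≡25 → z

bgutytpxqlzelz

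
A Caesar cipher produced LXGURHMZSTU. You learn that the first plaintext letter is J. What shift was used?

From the crib: L(11)−J(9)=2, so the shift is 2.

2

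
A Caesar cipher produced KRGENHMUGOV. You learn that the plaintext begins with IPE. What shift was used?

From the crib: K(10)−I(8)=2, so the shift is 2.

2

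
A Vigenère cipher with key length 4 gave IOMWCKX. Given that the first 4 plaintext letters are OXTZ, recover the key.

URTX

Subtract each crib letter from the matching ciphertext letter (mod 26):
I(8)−O(14)=-6≡20 → U
O(14)−X(23)=-9≡17 → R
M(12)−T(19)=-7≡19 → T
W(22)−Z(25)=-3≡23 → X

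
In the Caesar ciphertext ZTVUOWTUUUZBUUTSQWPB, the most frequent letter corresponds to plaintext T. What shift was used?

The most frequent ciphertext letter is U (appears 6 times).
U is position 20; T is position 19.
Shift = 1.

1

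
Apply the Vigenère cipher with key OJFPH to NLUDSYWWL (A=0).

BUZSZMFBA

Repeat the key across the message: OJFPHOJFP
N(13)+O(14): 27≡1 → B
L(11)+J(9): 20 → U
U(20)+F(5): 25 → Z
D(3)+P(15): 18 → S
S(18)+H(7): 25 → Z
Y(24)+O(14): 38≡12 → M
W(22)+J(9): 31≡5 → F
W(22)+F(5): 27≡1 → B
L(11)+P(15): 26≡0 → A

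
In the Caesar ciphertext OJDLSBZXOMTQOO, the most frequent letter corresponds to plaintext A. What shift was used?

The most frequent ciphertext letter is O (appears 4 times).
O is position 14; A is position 0.
Shift = 14.

14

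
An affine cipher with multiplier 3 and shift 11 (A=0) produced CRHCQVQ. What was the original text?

The inverse of 3 mod 26 is 9, since 3·9=27≡1. Apply D(y)=9·(y−11) mod 26:
C(2): 9·(2−11)=-81≡23 → X
R(17): 9·(17−11)=54≡2 → C
H(7): 9·(7−11)=-36≡16 → Q
C(2): 9·(2−11)=-81≡23 → X
Q(16): 9·(16−11)=45≡19 → T
V(21): 9·(21−11)=90≡12 → M
Q(16): 9·(16−11)=45≡19 → T

XCQXTMT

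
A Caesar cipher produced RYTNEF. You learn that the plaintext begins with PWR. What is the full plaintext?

From the crib: R(17)−P(15)=2, so the shift is 2.
Subtract 2 from each ciphertext letter:
R(17): 17−2=15 → P
Y(24): 24−2=22 → W
T(19): 19−2=17 → R
N(13): 13−2=11 → L
E(4): 4−2=2 → C
F(5): 5−2=3 → D

PWRLCD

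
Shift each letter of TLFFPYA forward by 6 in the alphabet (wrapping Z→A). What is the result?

T(19): 19+6=25 → Z
L(11): 11+6=17 → R
F(5): 5+6=11 → L
F(5): 5+6=11 → L
P(15): 15+6=21 → V
Y(24): 24+6=30≡4 → E
A(0): 0+6=6 → G

ZRLLVEG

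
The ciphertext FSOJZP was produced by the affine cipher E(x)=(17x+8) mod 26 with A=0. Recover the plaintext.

The inverse of 17 mod 26 is 23, since 17·23=391≡1. Apply D(y)=23·(y−8) mod 26:
F(5): 23·(5−8)=-69≡9 → J
S(18): 23·(18−8)=230≡22 → W
O(14): 23·(14−8)=138≡8 → I
J(9): 23·(9−8)=23 → X
Z(25): 23·(25−8)=391≡1 → B
P(15): 23·(15−8)=161≡5 → F

JWIXBF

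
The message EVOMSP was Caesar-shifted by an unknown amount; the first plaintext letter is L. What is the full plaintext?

LCVTZW

From the crib: E(4)−L(11)=-7≡19, so the shift is 19.
Subtract 19 from each ciphertext letter:
E(4): 4−19=-15≡11 → L
V(21): 21−19=2 → C
O(14): 14−19=-5≡21 → V
M(12): 12−19=-7≡19 → T
S(18): 18−19=-1≡25 → Z
P(15): 15−19=-4≡22 → W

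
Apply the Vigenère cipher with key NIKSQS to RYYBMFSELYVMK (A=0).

EGITCXFMVQLEX

Repeat the key across the message: NIKSQSNIKSQSN
R(17)+N(13): 30≡4 → E
Y(24)+I(8): 32≡6 → G
Y(24)+K(10): 34≡8 → I
B(1)+S(18): 19 → T
M(12)+Q(16): 28≡2 → C
F(5)+S(18): 23 → X
S(18)+N(13): 31≡5 → F
E(4)+I(8): 12 → M
L(11)+K(10): 21 → V
Y(24)+S(18): 42≡16 → Q
V(21)+Q(16): 37≡11 → L
M(12)+S(18): 30≡4 → E
K(10)+N(13): 23 → X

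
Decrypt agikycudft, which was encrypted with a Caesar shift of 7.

a(0): 0−7=-7≡19 → t
g(6): 6−7=-1≡25 → z
i(8): 8−7=1 → b
k(10): 10−7=3 → d
y(24): 24−7=17 → r
c(2): 2−7=-5≡21 → v
u(20): 20−7=13 → n
d(3): 3−7=-4≡22 → w
f(5): 5−7=-2≡24 → y
t(19): 19−7=12 → m

tzbdrvnwym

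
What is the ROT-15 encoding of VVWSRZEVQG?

KKLHGOTKFV

V(21): 21+15=36≡10 → K
V(21): 21+15=36≡10 → K
W(22): 22+15=37≡11 → L
S(18): 18+15=33≡7 → H
R(17): 17+15=32≡6 → G
Z(25): 25+15=40≡14 → O
E(4): 4+15=19 → T
V(21): 21+15=36≡10 → K
Q(16): 16+15=31≡5 → F
G(6): 6+15=21 → V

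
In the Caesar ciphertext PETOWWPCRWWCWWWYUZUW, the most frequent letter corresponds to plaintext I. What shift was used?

The most frequent ciphertext letter is W (appears 8 times).
W is position 22; I is position 8.
Shift = 14.

14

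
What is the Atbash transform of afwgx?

zudtc

a(0) → z(25)
f(5) → u(20)
w(22) → d(3)
g(6) → t(19)
x(23) → c(2)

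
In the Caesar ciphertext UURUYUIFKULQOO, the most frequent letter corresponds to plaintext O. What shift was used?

The most frequent ciphertext letter is U (appears 5 times).
U is position 20; O is position 14.
Shift = 6.

6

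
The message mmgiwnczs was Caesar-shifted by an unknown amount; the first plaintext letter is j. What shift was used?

3

From the crib: m(12)−j(9)=3, so the shift is 3.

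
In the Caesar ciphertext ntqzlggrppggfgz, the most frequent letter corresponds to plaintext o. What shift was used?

The most frequent ciphertext letter is g (appears 5 times).
g is position 6; o is position 14.
Shift = -8≡18.

18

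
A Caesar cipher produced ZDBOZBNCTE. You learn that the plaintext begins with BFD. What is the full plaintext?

BFDQBDPEVG

From the crib: Z(25)−B(1)=24, so the shift is 24.
Subtract 24 from each ciphertext letter:
Z(25): 25−24=1 → B
D(3): 3−24=-21≡5 → F
B(1): 1−24=-23≡3 → D
O(14): 14−24=-10≡16 → Q
Z(25): 25−24=1 → B
B(1): 1−24=-23≡3 → D
N(13): 13−24=-11≡15 → P
C(2): 2−24=-22≡4 → E
T(19): 19−24=-5≡21 → V
E(4): 4−24=-20≡6 → G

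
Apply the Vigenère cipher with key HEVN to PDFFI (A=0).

WHASP

Repeat the key across the message: HEVNH
P(15)+H(7): 22 → W
D(3)+E(4): 7 → H
F(5)+V(21): 26≡0 → A
F(5)+N(13): 18 → S
I(8)+H(7): 15 → P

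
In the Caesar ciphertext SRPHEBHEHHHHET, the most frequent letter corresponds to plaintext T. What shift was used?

The most frequent ciphertext letter is H (appears 6 times).
H is position 7; T is position 19.
Shift = -12≡14.

14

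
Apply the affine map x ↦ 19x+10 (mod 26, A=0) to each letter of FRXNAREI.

BVFXKVIG

F(5): 19·5+10=105≡1 → B
R(17): 19·17+10=333≡21 → V
X(23): 19·23+10=447≡5 → F
N(13): 19·13+10=257≡23 → X
A(0): 19·0+10=10 → K
R(17): 19·17+10=333≡21 → V
E(4): 19·4+10=86≡8 → I
I(8): 19·8+10=162≡6 → G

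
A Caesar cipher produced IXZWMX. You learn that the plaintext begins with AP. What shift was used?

8

From the crib: I(8)−A(0)=8, so the shift is 8.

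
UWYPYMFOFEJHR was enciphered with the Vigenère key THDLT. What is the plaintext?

BPVEFTYLULQAO

Repeat the key across the ciphertext: THDLTTHDLTTHD
U(20)−T(19): 1 → B
W(22)−H(7): 15 → P
Y(24)−D(3): 21 → V
P(15)−L(11): 4 → E
Y(24)−T(19): 5 → F
M(12)−T(19): -7≡19 → T
F(5)−H(7): -2≡24 → Y
O(14)−D(3): 11 → L
F(5)−L(11): -6≡20 → U
E(4)−T(19): -15≡11 → L
J(9)−T(19): -10≡16 → Q
H(7)−H(7): 0 → A
R(17)−D(3): 14 → O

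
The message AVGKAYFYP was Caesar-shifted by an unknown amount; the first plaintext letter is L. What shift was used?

15

From the crib: A(0)−L(11)=-11≡15, so the shift is 15.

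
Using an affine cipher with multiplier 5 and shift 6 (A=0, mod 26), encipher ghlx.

g(6): 5·6+6=36≡10 → k
h(7): 5·7+6=41≡15 → p
l(11): 5·11+6=61≡9 → j
x(23): 5·23+6=121≡17 → r

kpjr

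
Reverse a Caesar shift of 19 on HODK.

OVKR

H(7): 7−19=-12≡14 → O
O(14): 14−19=-5≡21 → V
D(3): 3−19=-16≡10 → K
K(10): 10−19=-9≡17 → R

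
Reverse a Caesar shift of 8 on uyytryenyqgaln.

u(20): 20−8=12 → m
y(24): 24−8=16 → q
y(24): 24−8=16 → q
t(19): 19−8=11 → l
r(17): 17−8=9 → j
y(24): 24−8=16 → q
e(4): 4−8=-4≡22 → w
n(13): 13−8=5 → f
y(24): 24−8=16 → q
q(16): 16−8=8 → i
g(6): 6−8=-2≡24 → y
a(0): 0−8=-8≡18 → s
l(11): 11−8=3 → d
n(13): 13−8=5 → f

mqqljqwfqiysdf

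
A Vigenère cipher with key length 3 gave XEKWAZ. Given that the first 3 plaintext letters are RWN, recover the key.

Subtract each crib letter from the matching ciphertext letter (mod 26):
X(23)−R(17)=6 → G
E(4)−W(22)=-18≡8 → I
K(10)−N(13)=-3≡23 → X

GIX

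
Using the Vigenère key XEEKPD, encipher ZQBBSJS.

WUFLHMP

Repeat the key across the message: XEEKPDX
Z(25)+X(23): 48≡22 → W
Q(16)+E(4): 20 → U
B(1)+E(4): 5 → F
B(1)+K(10): 11 → L
S(18)+P(15): 33≡7 → H
J(9)+D(3): 12 → M
S(18)+X(23): 41≡15 → P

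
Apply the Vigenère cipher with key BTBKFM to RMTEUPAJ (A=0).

SFUOZBBC

Repeat the key across the message: BTBKFMBT
R(17)+B(1): 18 → S
M(12)+T(19): 31≡5 → F
T(19)+B(1): 20 → U
E(4)+K(10): 14 → O
U(20)+F(5): 25 → Z
P(15)+M(12): 27≡1 → B
A(0)+B(1): 1 → B
J(9)+T(19): 28≡2 → C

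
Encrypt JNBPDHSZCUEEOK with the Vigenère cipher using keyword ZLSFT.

IYTUWGDRHNDPGP

Repeat the key across the message: ZLSFTZLSFTZLSF
J(9)+Z(25): 34≡8 → I
N(13)+L(11): 24 → Y
B(1)+S(18): 19 → T
P(15)+F(5): 20 → U
D(3)+T(19): 22 → W
H(7)+Z(25): 32≡6 → G
S(18)+L(11): 29≡3 → D
Z(25)+S(18): 43≡17 → R
C(2)+F(5): 7 → H
U(20)+T(19): 39≡13 → N
E(4)+Z(25): 29≡3 → D
E(4)+L(11): 15 → P
O(14)+S(18): 32≡6 → G
K(10)+F(5): 15 → P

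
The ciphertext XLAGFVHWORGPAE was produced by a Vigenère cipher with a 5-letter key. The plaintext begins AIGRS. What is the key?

Subtract each crib letter from the matching ciphertext letter (mod 26):
X(23)−A(0)=23 → X
L(11)−I(8)=3 → D
A(0)−G(6)=-6≡20 → U
G(6)−R(17)=-11≡15 → P
F(5)−S(18)=-13≡13 → N

XDUPN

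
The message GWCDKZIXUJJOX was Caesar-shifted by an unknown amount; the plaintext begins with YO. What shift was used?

From the crib: G(6)−Y(24)=-18≡8, so the shift is 8.

8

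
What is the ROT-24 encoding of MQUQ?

M(12): 12+24=36≡10 → K
Q(16): 16+24=40≡14 → O
U(20): 20+24=44≡18 → S
Q(16): 16+24=40≡14 → O

KOSO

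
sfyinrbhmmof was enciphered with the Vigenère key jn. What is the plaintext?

jspveesudzfs

Repeat the key across the ciphertext: jnjnjnjnjnjn
s(18)−j(9): 9 → j
f(5)−n(13): -8≡18 → s
y(24)−j(9): 15 → p
i(8)−n(13): -5≡21 → v
n(13)−j(9): 4 → e
r(17)−n(13): 4 → e
b(1)−j(9): -8≡18 → s
h(7)−n(13): -6≡20 → u
m(12)−j(9): 3 → d
m(12)−n(13): -1≡25 → z
o(14)−j(9): 5 → f
f(5)−n(13): -8≡18 → s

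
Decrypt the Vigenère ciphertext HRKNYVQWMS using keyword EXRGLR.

Repeat the key across the ciphertext: EXRGLREXRG
H(7)−E(4): 3 → D
R(17)−X(23): -6≡20 → U
K(10)−R(17): -7≡19 → T
N(13)−G(6): 7 → H
Y(24)−L(11): 13 → N
V(21)−R(17): 4 → E
Q(16)−E(4): 12 → M
W(22)−X(23): -1≡25 → Z
M(12)−R(17): -5≡21 → V
S(18)−G(6): 12 → M

DUTHNEMZVM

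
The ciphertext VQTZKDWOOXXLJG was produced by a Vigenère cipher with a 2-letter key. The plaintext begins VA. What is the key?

Subtract each crib letter from the matching ciphertext letter (mod 26):
V(21)−V(21)=0 → A
Q(16)−A(0)=16 → Q

AQ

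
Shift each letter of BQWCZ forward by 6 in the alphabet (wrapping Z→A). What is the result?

HWCIF

B(1): 1+6=7 → H
Q(16): 16+6=22 → W
W(22): 22+6=28≡2 → C
C(2): 2+6=8 → I
Z(25): 25+6=31≡5 → F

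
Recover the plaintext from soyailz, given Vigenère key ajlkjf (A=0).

Repeat the key across the ciphertext: ajlkjfa
s(18)−a(0): 18 → s
o(14)−j(9): 5 → f
y(24)−l(11): 13 → n
a(0)−k(10): -10≡16 → q
i(8)−j(9): -1≡25 → z
l(11)−f(5): 6 → g
z(25)−a(0): 25 → z

sfnqzgz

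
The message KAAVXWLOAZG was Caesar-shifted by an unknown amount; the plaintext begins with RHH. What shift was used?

19

From the crib: K(10)−R(17)=-7≡19, so the shift is 19.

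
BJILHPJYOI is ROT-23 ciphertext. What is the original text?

EMLOKSMBRL

B(1): 1−23=-22≡4 → E
J(9): 9−23=-14≡12 → M
I(8): 8−23=-15≡11 → L
L(11): 11−23=-12≡14 → O
H(7): 7−23=-16≡10 → K
P(15): 15−23=-8≡18 → S
J(9): 9−23=-14≡12 → M
Y(24): 24−23=1 → B
O(14): 14−23=-9≡17 → R
I(8): 8−23=-15≡11 → L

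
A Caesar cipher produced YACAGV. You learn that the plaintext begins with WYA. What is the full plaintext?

WYAYET

From the crib: Y(24)−W(22)=2, so the shift is 2.
Subtract 2 from each ciphertext letter:
Y(24): 24−2=22 → W
A(0): 0−2=-2≡24 → Y
C(2): 2−2=0 → A
A(0): 0−2=-2≡24 → Y
G(6): 6−2=4 → E
V(21): 21−2=19 → T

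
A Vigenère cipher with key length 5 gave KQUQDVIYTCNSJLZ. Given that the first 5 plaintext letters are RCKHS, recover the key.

TOKJL

Subtract each crib letter from the matching ciphertext letter (mod 26):
K(10)−R(17)=-7≡19 → T
Q(16)−C(2)=14 → O
U(20)−K(10)=10 → K
Q(16)−H(7)=9 → J
D(3)−S(18)=-15≡11 → L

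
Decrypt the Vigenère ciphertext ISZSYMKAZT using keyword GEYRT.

Repeat the key across the ciphertext: GEYRTGEYRT
I(8)−G(6): 2 → C
S(18)−E(4): 14 → O
Z(25)−Y(24): 1 → B
S(18)−R(17): 1 → B
Y(24)−T(19): 5 → F
M(12)−G(6): 6 → G
K(10)−E(4): 6 → G
A(0)−Y(24): -24≡2 → C
Z(25)−R(17): 8 → I
T(19)−T(19): 0 → A

COBBFGGCIA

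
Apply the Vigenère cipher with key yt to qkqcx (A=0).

Repeat the key across the message: ytyty
q(16)+y(24): 40≡14 → o
k(10)+t(19): 29≡3 → d
q(16)+y(24): 40≡14 → o
c(2)+t(19): 21 → v
x(23)+y(24): 47≡21 → v

odovv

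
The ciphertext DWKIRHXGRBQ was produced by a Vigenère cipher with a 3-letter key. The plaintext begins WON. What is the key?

HIX

Subtract each crib letter from the matching ciphertext letter (mod 26):
D(3)−W(22)=-19≡7 → H
W(22)−O(14)=8 → I
K(10)−N(13)=-3≡23 → X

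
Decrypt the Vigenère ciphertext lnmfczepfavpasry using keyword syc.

Repeat the key across the ciphertext: sycsycsycsycsycs
l(11)−s(18): -7≡19 → t
n(13)−y(24): -11≡15 → p
m(12)−c(2): 10 → k
f(5)−s(18): -13≡13 → n
c(2)−y(24): -22≡4 → e
z(25)−c(2): 23 → x
e(4)−s(18): -14≡12 → m
p(15)−y(24): -9≡17 → r
f(5)−c(2): 3 → d
a(0)−s(18): -18≡8 → i
v(21)−y(24): -3≡23 → x
p(15)−c(2): 13 → n
a(0)−s(18): -18≡8 → i
s(18)−y(24): -6≡20 → u
r(17)−c(2): 15 → p
y(24)−s(18): 6 → g

tpknexmrdixniupg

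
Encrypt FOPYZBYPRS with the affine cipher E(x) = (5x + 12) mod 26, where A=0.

LEJCHRCJTY

F(5): 5·5+12=37≡11 → L
O(14): 5·14+12=82≡4 → E
P(15): 5·15+12=87≡9 → J
Y(24): 5·24+12=132≡2 → C
Z(25): 5·25+12=137≡7 → H
B(1): 5·1+12=17 → R
Y(24): 5·24+12=132≡2 → C
P(15): 5·15+12=87≡9 → J
R(17): 5·17+12=97≡19 → T
S(18): 5·18+12=102≡24 → Y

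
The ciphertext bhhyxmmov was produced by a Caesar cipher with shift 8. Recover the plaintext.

b(1): 1−8=-7≡19 → t
h(7): 7−8=-1≡25 → z
h(7): 7−8=-1≡25 → z
y(24): 24−8=16 → q
x(23): 23−8=15 → p
m(12): 12−8=4 → e
m(12): 12−8=4 → e
o(14): 14−8=6 → g
v(21): 21−8=13 → n

tzzqpeegn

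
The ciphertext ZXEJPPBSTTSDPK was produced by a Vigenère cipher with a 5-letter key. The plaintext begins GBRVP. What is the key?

TWNOA

Subtract each crib letter from the matching ciphertext letter (mod 26):
Z(25)−G(6)=19 → T
X(23)−B(1)=22 → W
E(4)−R(17)=-13≡13 → N
J(9)−V(21)=-12≡14 → O
P(15)−P(15)=0 → A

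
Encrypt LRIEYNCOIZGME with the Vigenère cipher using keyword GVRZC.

RMZDATXFHBMHV

Repeat the key across the message: GVRZCGVRZCGVR
L(11)+G(6): 17 → R
R(17)+V(21): 38≡12 → M
I(8)+R(17): 25 → Z
E(4)+Z(25): 29≡3 → D
Y(24)+C(2): 26≡0 → A
N(13)+G(6): 19 → T
C(2)+V(21): 23 → X
O(14)+R(17): 31≡5 → F
I(8)+Z(25): 33≡7 → H
Z(25)+C(2): 27≡1 → B
G(6)+G(6): 12 → M
M(12)+V(21): 33≡7 → H
E(4)+R(17): 21 → V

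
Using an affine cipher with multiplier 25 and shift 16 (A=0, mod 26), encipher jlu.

j(9): 25·9+16=241≡7 → h
l(11): 25·11+16=291≡5 → f
u(20): 25·20+16=516≡22 → w

hfw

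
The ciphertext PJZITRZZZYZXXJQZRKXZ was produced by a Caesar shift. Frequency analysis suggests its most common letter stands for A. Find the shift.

25

The most frequent ciphertext letter is Z (appears 7 times).
Z is position 25; A is position 0.
Shift = 25.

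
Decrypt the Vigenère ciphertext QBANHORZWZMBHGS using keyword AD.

QYAKHLRWWWMYHDS

Repeat the key across the ciphertext: ADADADADADADADA
Q(16)−A(0): 16 → Q
B(1)−D(3): -2≡24 → Y
A(0)−A(0): 0 → A
N(13)−D(3): 10 → K
H(7)−A(0): 7 → H
O(14)−D(3): 11 → L
R(17)−A(0): 17 → R
Z(25)−D(3): 22 → W
W(22)−A(0): 22 → W
Z(25)−D(3): 22 → W
M(12)−A(0): 12 → M
B(1)−D(3): -2≡24 → Y
H(7)−A(0): 7 → H
G(6)−D(3): 3 → D
S(18)−A(0): 18 → S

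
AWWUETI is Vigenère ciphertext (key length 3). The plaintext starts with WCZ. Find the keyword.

EUX

Subtract each crib letter from the matching ciphertext letter (mod 26):
A(0)−W(22)=-22≡4 → E
W(22)−C(2)=20 → U
W(22)−Z(25)=-3≡23 → X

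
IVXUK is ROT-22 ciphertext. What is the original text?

I(8): 8−22=-14≡12 → M
V(21): 21−22=-1≡25 → Z
X(23): 23−22=1 → B
U(20): 20−22=-2≡24 → Y
K(10): 10−22=-12≡14 → O

MZBYO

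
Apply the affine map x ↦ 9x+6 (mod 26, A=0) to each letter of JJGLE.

J(9): 9·9+6=87≡9 → J
J(9): 9·9+6=87≡9 → J
G(6): 9·6+6=60≡8 → I
L(11): 9·11+6=105≡1 → B
E(4): 9·4+6=42≡16 → Q

JJIBQ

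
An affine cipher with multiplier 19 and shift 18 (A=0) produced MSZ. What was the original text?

The inverse of 19 mod 26 is 11, since 19·11=209≡1. Apply D(y)=11·(y−18) mod 26:
M(12): 11·(12−18)=-66≡12 → M
S(18): 11·(18−18)=0 → A
Z(25): 11·(25−18)=77≡25 → Z

MAZ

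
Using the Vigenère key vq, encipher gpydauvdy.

Repeat the key across the message: vqvqvqvqv
g(6)+v(21): 27≡1 → b
p(15)+q(16): 31≡5 → f
y(24)+v(21): 45≡19 → t
d(3)+q(16): 19 → t
a(0)+v(21): 21 → v
u(20)+q(16): 36≡10 → k
v(21)+v(21): 42≡16 → q
d(3)+q(16): 19 → t
y(24)+v(21): 45≡19 → t

bfttvkqtt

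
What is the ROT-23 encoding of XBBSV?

X(23): 23+23=46≡20 → U
B(1): 1+23=24 → Y
B(1): 1+23=24 → Y
S(18): 18+23=41≡15 → P
V(21): 21+23=44≡18 → S

UYYPS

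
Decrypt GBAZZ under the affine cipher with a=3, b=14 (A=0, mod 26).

GNEVV

The inverse of 3 mod 26 is 9, since 3·9=27≡1. Apply D(y)=9·(y−14) mod 26:
G(6): 9·(6−14)=-72≡6 → G
B(1): 9·(1−14)=-117≡13 → N
A(0): 9·(0−14)=-126≡4 → E
Z(25): 9·(25−14)=99≡21 → V
Z(25): 9·(25−14)=99≡21 → V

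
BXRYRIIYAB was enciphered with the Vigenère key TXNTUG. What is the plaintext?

Repeat the key across the ciphertext: TXNTUGTXNT
B(1)−T(19): -18≡8 → I
X(23)−X(23): 0 → A
R(17)−N(13): 4 → E
Y(24)−T(19): 5 → F
R(17)−U(20): -3≡23 → X
I(8)−G(6): 2 → C
I(8)−T(19): -11≡15 → P
Y(24)−X(23): 1 → B
A(0)−N(13): -13≡13 → N
B(1)−T(19): -18≡8 → I

IAEFXCPBNI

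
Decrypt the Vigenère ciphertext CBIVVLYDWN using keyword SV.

Repeat the key across the ciphertext: SVSVSVSVSV
C(2)−S(18): -16≡10 → K
B(1)−V(21): -20≡6 → G
I(8)−S(18): -10≡16 → Q
V(21)−V(21): 0 → A
V(21)−S(18): 3 → D
L(11)−V(21): -10≡16 → Q
Y(24)−S(18): 6 → G
D(3)−V(21): -18≡8 → I
W(22)−S(18): 4 → E
N(13)−V(21): -8≡18 → S

KGQADQGIES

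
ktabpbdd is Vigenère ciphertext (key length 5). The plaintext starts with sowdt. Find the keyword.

Subtract each crib letter from the matching ciphertext letter (mod 26):
k(10)−s(18)=-8≡18 → s
t(19)−o(14)=5 → f
a(0)−w(22)=-22≡4 → e
b(1)−d(3)=-2≡24 → y
p(15)−t(19)=-4≡22 → w

sfeyw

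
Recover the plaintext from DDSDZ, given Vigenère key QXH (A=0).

Repeat the key across the ciphertext: QXHQX
D(3)−Q(16): -13≡13 → N
D(3)−X(23): -20≡6 → G
S(18)−H(7): 11 → L
D(3)−Q(16): -13≡13 → N
Z(25)−X(23): 2 → C

NGLNC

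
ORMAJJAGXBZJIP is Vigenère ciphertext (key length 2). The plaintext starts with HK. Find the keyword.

Subtract each crib letter from the matching ciphertext letter (mod 26):
O(14)−H(7)=7 → H
R(17)−K(10)=7 → H

HH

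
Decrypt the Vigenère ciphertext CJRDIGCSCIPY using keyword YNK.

EWHFVWEFSKCO

Repeat the key across the ciphertext: YNKYNKYNKYNK
C(2)−Y(24): -22≡4 → E
J(9)−N(13): -4≡22 → W
R(17)−K(10): 7 → H
D(3)−Y(24): -21≡5 → F
I(8)−N(13): -5≡21 → V
G(6)−K(10): -4≡22 → W
C(2)−Y(24): -22≡4 → E
S(18)−N(13): 5 → F
C(2)−K(10): -8≡18 → S
I(8)−Y(24): -16≡10 → K
P(15)−N(13): 2 → C
Y(24)−K(10): 14 → O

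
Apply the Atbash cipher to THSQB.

GSHJY

T(19) → G(6)
H(7) → S(18)
S(18) → H(7)
Q(16) → J(9)
B(1) → Y(24)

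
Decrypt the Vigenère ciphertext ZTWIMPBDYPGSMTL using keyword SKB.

HJVQCOJTXXWRUJK

Repeat the key across the ciphertext: SKBSKBSKBSKBSKB
Z(25)−S(18): 7 → H
T(19)−K(10): 9 → J
W(22)−B(1): 21 → V
I(8)−S(18): -10≡16 → Q
M(12)−K(10): 2 → C
P(15)−B(1): 14 → O
B(1)−S(18): -17≡9 → J
D(3)−K(10): -7≡19 → T
Y(24)−B(1): 23 → X
P(15)−S(18): -3≡23 → X
G(6)−K(10): -4≡22 → W
S(18)−B(1): 17 → R
M(12)−S(18): -6≡20 → U
T(19)−K(10): 9 → J
L(11)−B(1): 10 → K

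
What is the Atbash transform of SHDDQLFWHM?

HSWWJOUDSN

S(18) → H(7)
H(7) → S(18)
D(3) → W(22)
D(3) → W(22)
Q(16) → J(9)
L(11) → O(14)
F(5) → U(20)
W(22) → D(3)
H(7) → S(18)
M(12) → N(13)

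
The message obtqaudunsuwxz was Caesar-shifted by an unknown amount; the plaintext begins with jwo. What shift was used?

5

From the crib: o(14)−j(9)=5, so the shift is 5.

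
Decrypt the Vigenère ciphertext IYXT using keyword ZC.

Repeat the key across the ciphertext: ZCZC
I(8)−Z(25): -17≡9 → J
Y(24)−C(2): 22 → W
X(23)−Z(25): -2≡24 → Y
T(19)−C(2): 17 → R

JWYR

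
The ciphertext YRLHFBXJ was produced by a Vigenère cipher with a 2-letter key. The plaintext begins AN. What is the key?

YE

Subtract each crib letter from the matching ciphertext letter (mod 26):
Y(24)−A(0)=24 → Y
R(17)−N(13)=4 → E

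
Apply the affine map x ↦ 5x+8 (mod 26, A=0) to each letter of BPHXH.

B(1): 5·1+8=13 → N
P(15): 5·15+8=83≡5 → F
H(7): 5·7+8=43≡17 → R
X(23): 5·23+8=123≡19 → T
H(7): 5·7+8=43≡17 → R

NFRTR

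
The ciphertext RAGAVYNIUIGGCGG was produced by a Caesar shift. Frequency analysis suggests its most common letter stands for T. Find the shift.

The most frequent ciphertext letter is G (appears 5 times).
G is position 6; T is position 19.
Shift = -13≡13.

13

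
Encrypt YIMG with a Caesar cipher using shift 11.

JTXR

Y(24): 24+11=35≡9 → J
I(8): 8+11=19 → T
M(12): 12+11=23 → X
G(6): 6+11=17 → R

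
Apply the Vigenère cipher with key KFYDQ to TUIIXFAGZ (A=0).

DZGLNPFEC

Repeat the key across the message: KFYDQKFYD
T(19)+K(10): 29≡3 → D
U(20)+F(5): 25 → Z
I(8)+Y(24): 32≡6 → G
I(8)+D(3): 11 → L
X(23)+Q(16): 39≡13 → N
F(5)+K(10): 15 → P
A(0)+F(5): 5 → F
G(6)+Y(24): 30≡4 → E
Z(25)+D(3): 28≡2 → C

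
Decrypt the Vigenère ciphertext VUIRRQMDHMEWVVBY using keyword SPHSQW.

Repeat the key across the ciphertext: SPHSQWSPHSQWSPHS
V(21)−S(18): 3 → D
U(20)−P(15): 5 → F
I(8)−H(7): 1 → B
R(17)−S(18): -1≡25 → Z
R(17)−Q(16): 1 → B
Q(16)−W(22): -6≡20 → U
M(12)−S(18): -6≡20 → U
D(3)−P(15): -12≡14 → O
H(7)−H(7): 0 → A
M(12)−S(18): -6≡20 → U
E(4)−Q(16): -12≡14 → O
W(22)−W(22): 0 → A
V(21)−S(18): 3 → D
V(21)−P(15): 6 → G
B(1)−H(7): -6≡20 → U
Y(24)−S(18): 6 → G

DFBZBUUOAUOADGUG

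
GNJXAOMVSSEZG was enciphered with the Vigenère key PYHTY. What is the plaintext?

RPCECZOOZUPBZ

Repeat the key across the ciphertext: PYHTYPYHTYPYH
G(6)−P(15): -9≡17 → R
N(13)−Y(24): -11≡15 → P
J(9)−H(7): 2 → C
X(23)−T(19): 4 → E
A(0)−Y(24): -24≡2 → C
O(14)−P(15): -1≡25 → Z
M(12)−Y(24): -12≡14 → O
V(21)−H(7): 14 → O
S(18)−T(19): -1≡25 → Z
S(18)−Y(24): -6≡20 → U
E(4)−P(15): -11≡15 → P
Z(25)−Y(24): 1 → B
G(6)−H(7): -1≡25 → Z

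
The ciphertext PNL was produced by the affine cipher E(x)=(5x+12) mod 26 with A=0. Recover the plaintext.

LVF

The inverse of 5 mod 26 is 21, since 5·21=105≡1. Apply D(y)=21·(y−12) mod 26:
P(15): 21·(15−12)=63≡11 → L
N(13): 21·(13−12)=21 → V
L(11): 21·(11−12)=-21≡5 → F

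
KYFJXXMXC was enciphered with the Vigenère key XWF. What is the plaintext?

Repeat the key across the ciphertext: XWFXWFXWF
K(10)−X(23): -13≡13 → N
Y(24)−W(22): 2 → C
F(5)−F(5): 0 → A
J(9)−X(23): -14≡12 → M
X(23)−W(22): 1 → B
X(23)−F(5): 18 → S
M(12)−X(23): -11≡15 → P
X(23)−W(22): 1 → B
C(2)−F(5): -3≡23 → X

NCAMBSPBX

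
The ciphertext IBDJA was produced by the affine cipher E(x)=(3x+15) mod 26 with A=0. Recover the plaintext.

The inverse of 3 mod 26 is 9, since 3·9=27≡1. Apply D(y)=9·(y−15) mod 26:
I(8): 9·(8−15)=-63≡15 → P
B(1): 9·(1−15)=-126≡4 → E
D(3): 9·(3−15)=-108≡22 → W
J(9): 9·(9−15)=-54≡24 → Y
A(0): 9·(0−15)=-135≡21 → V

PEWYV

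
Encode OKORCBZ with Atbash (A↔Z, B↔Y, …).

LPLIXYA

O(14) → L(11)
K(10) → P(15)
O(14) → L(11)
R(17) → I(8)
C(2) → X(23)
B(1) → Y(24)
Z(25) → A(0)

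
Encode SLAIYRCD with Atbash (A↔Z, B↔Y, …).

HOZRBIXW

S(18) → H(7)
L(11) → O(14)
A(0) → Z(25)
I(8) → R(17)
Y(24) → B(1)
R(17) → I(8)
C(2) → X(23)
D(3) → W(22)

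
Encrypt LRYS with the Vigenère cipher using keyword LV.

Repeat the key across the message: LVLV
L(11)+L(11): 22 → W
R(17)+V(21): 38≡12 → M
Y(24)+L(11): 35≡9 → J
S(18)+V(21): 39≡13 → N

WMJN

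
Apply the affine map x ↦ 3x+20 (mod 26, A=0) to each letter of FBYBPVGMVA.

F(5): 3·5+20=35≡9 → J
B(1): 3·1+20=23 → X
Y(24): 3·24+20=92≡14 → O
B(1): 3·1+20=23 → X
P(15): 3·15+20=65≡13 → N
V(21): 3·21+20=83≡5 → F
G(6): 3·6+20=38≡12 → M
M(12): 3·12+20=56≡4 → E
V(21): 3·21+20=83≡5 → F
A(0): 3·0+20=20 → U

JXOXNFMEFU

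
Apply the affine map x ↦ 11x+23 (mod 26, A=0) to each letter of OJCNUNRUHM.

O(14): 11·14+23=177≡21 → V
J(9): 11·9+23=122≡18 → S
C(2): 11·2+23=45≡19 → T
N(13): 11·13+23=166≡10 → K
U(20): 11·20+23=243≡9 → J
N(13): 11·13+23=166≡10 → K
R(17): 11·17+23=210≡2 → C
U(20): 11·20+23=243≡9 → J
H(7): 11·7+23=100≡22 → W
M(12): 11·12+23=155≡25 → Z

VSTKJKCJWZ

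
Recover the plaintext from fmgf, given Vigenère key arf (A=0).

fvbf

Repeat the key across the ciphertext: arfa
f(5)−a(0): 5 → f
m(12)−r(17): -5≡21 → v
g(6)−f(5): 1 → b
f(5)−a(0): 5 → f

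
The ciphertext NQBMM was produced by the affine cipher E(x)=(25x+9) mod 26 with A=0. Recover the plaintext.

WTIXX

The inverse of 25 mod 26 is 25, since 25·25=625≡1. Apply D(y)=25·(y−9) mod 26:
N(13): 25·(13−9)=100≡22 → W
Q(16): 25·(16−9)=175≡19 → T
B(1): 25·(1−9)=-200≡8 → I
M(12): 25·(12−9)=75≡23 → X
M(12): 25·(12−9)=75≡23 → X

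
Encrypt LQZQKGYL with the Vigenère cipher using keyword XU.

IKWKHAVF

Repeat the key across the message: XUXUXUXU
L(11)+X(23): 34≡8 → I
Q(16)+U(20): 36≡10 → K
Z(25)+X(23): 48≡22 → W
Q(16)+U(20): 36≡10 → K
K(10)+X(23): 33≡7 → H
G(6)+U(20): 26≡0 → A
Y(24)+X(23): 47≡21 → V
L(11)+U(20): 31≡5 → F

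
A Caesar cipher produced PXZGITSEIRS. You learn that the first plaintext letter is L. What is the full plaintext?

LTVCEPOAENO

From the crib: P(15)−L(11)=4, so the shift is 4.
Subtract 4 from each ciphertext letter:
P(15): 15−4=11 → L
X(23): 23−4=19 → T
Z(25): 25−4=21 → V
G(6): 6−4=2 → C
I(8): 8−4=4 → E
T(19): 19−4=15 → P
S(18): 18−4=14 → O
E(4): 4−4=0 → A
I(8): 8−4=4 → E
R(17): 17−4=13 → N
S(18): 18−4=14 → O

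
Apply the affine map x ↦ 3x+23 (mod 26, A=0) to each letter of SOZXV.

ZNUOI

S(18): 3·18+23=77≡25 → Z
O(14): 3·14+23=65≡13 → N
Z(25): 3·25+23=98≡20 → U
X(23): 3·23+23=92≡14 → O
V(21): 3·21+23=86≡8 → I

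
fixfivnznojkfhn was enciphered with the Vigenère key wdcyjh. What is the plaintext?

Repeat the key across the ciphertext: wdcyjhwdcyjhwdc
f(5)−w(22): -17≡9 → j
i(8)−d(3): 5 → f
x(23)−c(2): 21 → v
f(5)−y(24): -19≡7 → h
i(8)−j(9): -1≡25 → z
v(21)−h(7): 14 → o
n(13)−w(22): -9≡17 → r
z(25)−d(3): 22 → w
n(13)−c(2): 11 → l
o(14)−y(24): -10≡16 → q
j(9)−j(9): 0 → a
k(10)−h(7): 3 → d
f(5)−w(22): -17≡9 → j
h(7)−d(3): 4 → e
n(13)−c(2): 11 → l

jfvhzorwlqadjel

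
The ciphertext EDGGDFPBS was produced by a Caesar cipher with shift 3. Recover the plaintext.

E(4): 4−3=1 → B
D(3): 3−3=0 → A
G(6): 6−3=3 → D
G(6): 6−3=3 → D
D(3): 3−3=0 → A
F(5): 5−3=2 → C
P(15): 15−3=12 → M
B(1): 1−3=-2≡24 → Y
S(18): 18−3=15 → P

BADDACMYP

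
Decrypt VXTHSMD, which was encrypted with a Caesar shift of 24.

V(21): 21−24=-3≡23 → X
X(23): 23−24=-1≡25 → Z
T(19): 19−24=-5≡21 → V
H(7): 7−24=-17≡9 → J
S(18): 18−24=-6≡20 → U
M(12): 12−24=-12≡14 → O
D(3): 3−24=-21≡5 → F

XZVJUOF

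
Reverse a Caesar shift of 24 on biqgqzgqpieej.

b(1): 1−24=-23≡3 → d
i(8): 8−24=-16≡10 → k
q(16): 16−24=-8≡18 → s
g(6): 6−24=-18≡8 → i
q(16): 16−24=-8≡18 → s
z(25): 25−24=1 → b
g(6): 6−24=-18≡8 → i
q(16): 16−24=-8≡18 → s
p(15): 15−24=-9≡17 → r
i(8): 8−24=-16≡10 → k
e(4): 4−24=-20≡6 → g
e(4): 4−24=-20≡6 → g
j(9): 9−24=-15≡11 → l

dksisbisrkggl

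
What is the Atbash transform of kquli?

pjfor

k(10) → p(15)
q(16) → j(9)
u(20) → f(5)
l(11) → o(14)
i(8) → r(17)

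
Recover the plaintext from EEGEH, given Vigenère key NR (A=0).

RNTNU

Repeat the key across the ciphertext: NRNRN
E(4)−N(13): -9≡17 → R
E(4)−R(17): -13≡13 → N
G(6)−N(13): -7≡19 → T
E(4)−R(17): -13≡13 → N
H(7)−N(13): -6≡20 → U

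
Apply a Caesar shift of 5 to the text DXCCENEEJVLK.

D(3): 3+5=8 → I
X(23): 23+5=28≡2 → C
C(2): 2+5=7 → H
C(2): 2+5=7 → H
E(4): 4+5=9 → J
N(13): 13+5=18 → S
E(4): 4+5=9 → J
E(4): 4+5=9 → J
J(9): 9+5=14 → O
V(21): 21+5=26≡0 → A
L(11): 11+5=16 → Q
K(10): 10+5=15 → P

ICHHJSJJOAQP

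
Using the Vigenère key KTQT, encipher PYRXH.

Repeat the key across the message: KTQTK
P(15)+K(10): 25 → Z
Y(24)+T(19): 43≡17 → R
R(17)+Q(16): 33≡7 → H
X(23)+T(19): 42≡16 → Q
H(7)+K(10): 17 → R

ZRHQR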